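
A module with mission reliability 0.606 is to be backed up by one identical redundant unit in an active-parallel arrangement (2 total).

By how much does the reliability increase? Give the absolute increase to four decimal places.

0.2388

R_before = 0.606
R_after = 1 − (1 − 0.606)^2 = 0.8448
ΔR = 0.8448 − 0.606 = 0.2388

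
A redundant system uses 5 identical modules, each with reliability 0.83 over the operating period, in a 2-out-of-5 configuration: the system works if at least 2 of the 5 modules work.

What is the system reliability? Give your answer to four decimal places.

0.9964

R = Σ_{i=2}^{5} C(5,i) p^i (1−p)^{5−i} with p = 0.83
C(5,2)·0.83^2·0.17^3 = 0.033846
C(5,3)·0.83^3·0.17^2 = 0.165246
C(5,4)·0.83^4·0.17^1 = 0.403396
C(5,5)·0.83^5·0.17^0 = 0.393904
Sum = 0.9964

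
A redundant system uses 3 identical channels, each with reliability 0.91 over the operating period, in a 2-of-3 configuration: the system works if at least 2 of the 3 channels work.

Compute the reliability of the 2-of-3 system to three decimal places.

R = Σ_{i=2}^{3} C(3,i) p^i (1−p)^{3−i} with p = 0.91
C(3,2)·0.91^2·0.09^1 = 0.22359
C(3,3)·0.91^3·0.09^0 = 0.75357
Sum = 0.977

0.977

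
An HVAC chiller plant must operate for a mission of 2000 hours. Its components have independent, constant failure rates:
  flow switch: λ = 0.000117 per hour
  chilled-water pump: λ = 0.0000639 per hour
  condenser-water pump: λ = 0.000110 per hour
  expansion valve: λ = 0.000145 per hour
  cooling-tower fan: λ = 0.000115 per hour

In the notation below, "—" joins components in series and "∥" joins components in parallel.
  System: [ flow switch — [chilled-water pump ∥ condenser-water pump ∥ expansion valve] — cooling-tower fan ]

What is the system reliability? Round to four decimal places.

R(flow switch) = exp(−0.000117 × 2000) = 0.791362
R(chilled-water pump) = exp(−0.0000639 × 2000) = 0.880029
R(condenser-water pump) = exp(−0.000110 × 2000) = 0.802519
R(expansion valve) = exp(−0.000145 × 2000) = 0.748264
R(cooling-tower fan) = exp(−0.000115 × 2000) = 0.794534
Parallel (chilled-water pump, condenser-water pump, and expansion valve): 1 − (1 − 0.880029)(1 − 0.802519)(1 − 0.748264) = 0.994036
Series (flow switch, [0.994036], and cooling-tower fan): 0.791362 × 0.994036 × 0.794534 = 0.6250

0.6250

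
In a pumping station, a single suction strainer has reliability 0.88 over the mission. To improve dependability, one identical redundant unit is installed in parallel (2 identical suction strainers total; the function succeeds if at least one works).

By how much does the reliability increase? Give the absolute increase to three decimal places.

0.106

R_before = 0.88
R_after = 1 − (1 − 0.88)^2 = 0.986
ΔR = 0.986 − 0.88 = 0.106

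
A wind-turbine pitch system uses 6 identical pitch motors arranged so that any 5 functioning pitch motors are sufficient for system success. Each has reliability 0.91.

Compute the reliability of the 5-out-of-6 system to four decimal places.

R = Σ_{i=5}^{6} C(6,i) p^i (1−p)^{6−i} with p = 0.91
C(6,5)·0.91^5·0.09^1 = 0.336977
C(6,6)·0.91^6·0.09^0 = 0.567869
Sum = 0.9048

0.9048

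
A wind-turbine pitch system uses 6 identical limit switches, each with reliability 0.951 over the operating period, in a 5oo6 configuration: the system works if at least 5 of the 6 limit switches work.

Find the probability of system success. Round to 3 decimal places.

0.968

R = Σ_{i=5}^{6} C(6,i) p^i (1−p)^{6−i} with p = 0.951
C(6,5)·0.951^5·0.049^1 = 0.22869
C(6,6)·0.951^6·0.049^0 = 0.73975
Sum = 0.968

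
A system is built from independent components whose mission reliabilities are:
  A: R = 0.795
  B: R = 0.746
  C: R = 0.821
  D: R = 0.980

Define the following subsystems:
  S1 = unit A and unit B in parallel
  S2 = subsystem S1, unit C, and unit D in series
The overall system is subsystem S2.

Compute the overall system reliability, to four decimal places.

Parallel (A and B): 1 − (1 − 0.795000)(1 − 0.746000) = 0.947930
Series ([0.947930], C, and D): 0.947930 × 0.821000 × 0.980000 = 0.7627

0.7627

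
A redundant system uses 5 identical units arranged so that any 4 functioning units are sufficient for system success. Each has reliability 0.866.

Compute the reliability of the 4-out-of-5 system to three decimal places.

0.864

R = Σ_{i=4}^{5} C(5,i) p^i (1−p)^{5−i} with p = 0.866
C(5,4)·0.866^4·0.134^1 = 0.37683
C(5,5)·0.866^5·0.134^0 = 0.48707
Sum = 0.864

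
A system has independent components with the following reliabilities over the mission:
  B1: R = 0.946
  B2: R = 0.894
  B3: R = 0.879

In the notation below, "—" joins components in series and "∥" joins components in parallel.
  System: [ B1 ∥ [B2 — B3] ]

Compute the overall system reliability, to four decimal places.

Series (B2 and B3): 0.894000 × 0.879000 = 0.785826
Parallel (B1 and [0.785826]): 1 − (1 − 0.946000)(1 − 0.785826) = 0.9884

0.9884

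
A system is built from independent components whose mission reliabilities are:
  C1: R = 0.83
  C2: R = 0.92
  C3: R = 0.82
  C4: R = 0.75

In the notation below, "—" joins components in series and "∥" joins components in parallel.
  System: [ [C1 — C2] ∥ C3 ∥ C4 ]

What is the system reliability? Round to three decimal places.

0.989

Series (C1 and C2): 0.83000 × 0.92000 = 0.76360
Parallel ([0.76360], C3, and C4): 1 − (1 − 0.76360)(1 − 0.82000)(1 − 0.75000) = 0.989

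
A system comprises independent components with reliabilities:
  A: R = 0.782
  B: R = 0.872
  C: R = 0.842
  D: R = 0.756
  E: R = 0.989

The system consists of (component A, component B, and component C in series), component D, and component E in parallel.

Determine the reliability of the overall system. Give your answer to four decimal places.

0.9989

Series (A, B, and C): 0.782000 × 0.872000 × 0.842000 = 0.574163
Parallel ([0.574163], D, and E): 1 − (1 − 0.574163)(1 − 0.756000)(1 − 0.989000) = 0.9989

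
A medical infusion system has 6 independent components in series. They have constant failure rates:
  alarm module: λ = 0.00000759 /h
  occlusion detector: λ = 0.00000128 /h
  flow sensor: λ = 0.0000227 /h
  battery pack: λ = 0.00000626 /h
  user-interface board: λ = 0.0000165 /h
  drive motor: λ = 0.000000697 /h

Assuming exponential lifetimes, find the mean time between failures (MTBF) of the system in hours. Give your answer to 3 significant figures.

18200

Series of exponential components: λ_sys = Σ λ_i
λ_sys = 0.00000759 + 0.00000128 + 0.0000227 + 0.00000626 + 0.0000165 + 0.000000697 = 5.5027e-05 /h
MTBF = 1 / λ_sys = 18200 h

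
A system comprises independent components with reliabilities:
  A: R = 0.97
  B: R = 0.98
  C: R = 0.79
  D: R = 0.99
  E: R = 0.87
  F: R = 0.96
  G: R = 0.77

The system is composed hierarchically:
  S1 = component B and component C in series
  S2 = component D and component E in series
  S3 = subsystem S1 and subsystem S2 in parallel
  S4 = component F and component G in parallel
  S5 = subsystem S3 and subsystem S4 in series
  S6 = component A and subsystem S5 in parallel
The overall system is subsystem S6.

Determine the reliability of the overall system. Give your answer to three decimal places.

Series (B and C): 0.98000 × 0.79000 = 0.77420
Series (D and E): 0.99000 × 0.87000 = 0.86130
Parallel ([0.77420] and [0.86130]): 1 − (1 − 0.77420)(1 − 0.86130) = 0.96868
Parallel (F and G): 1 − (1 − 0.96000)(1 − 0.77000) = 0.99080
Series ([0.96868] and [0.99080]): 0.96868 × 0.99080 = 0.95977
Parallel (A and [0.95977]): 1 − (1 − 0.97000)(1 − 0.95977) = 0.999

0.999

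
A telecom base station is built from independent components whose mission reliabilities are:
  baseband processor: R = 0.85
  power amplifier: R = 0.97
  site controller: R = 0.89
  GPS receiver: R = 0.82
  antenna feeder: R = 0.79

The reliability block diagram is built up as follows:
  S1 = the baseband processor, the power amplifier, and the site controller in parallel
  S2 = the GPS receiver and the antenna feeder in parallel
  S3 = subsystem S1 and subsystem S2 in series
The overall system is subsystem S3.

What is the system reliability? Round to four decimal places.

Parallel (baseband processor, power amplifier, and site controller): 1 − (1 − 0.850000)(1 − 0.970000)(1 − 0.890000) = 0.999505
Parallel (GPS receiver and antenna feeder): 1 − (1 − 0.820000)(1 − 0.790000) = 0.962200
Series ([0.999505] and [0.962200]): 0.999505 × 0.962200 = 0.9617

0.9617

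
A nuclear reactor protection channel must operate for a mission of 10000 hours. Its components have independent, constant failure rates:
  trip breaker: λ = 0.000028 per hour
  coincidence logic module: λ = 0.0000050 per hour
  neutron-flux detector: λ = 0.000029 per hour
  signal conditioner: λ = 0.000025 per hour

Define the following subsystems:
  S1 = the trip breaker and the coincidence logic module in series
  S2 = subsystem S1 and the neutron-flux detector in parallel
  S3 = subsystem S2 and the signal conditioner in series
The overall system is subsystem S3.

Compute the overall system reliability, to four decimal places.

R(trip breaker) = exp(−0.000028 × 10000) = 0.755784
R(coincidence logic module) = exp(−0.0000050 × 10000) = 0.951229
R(neutron-flux detector) = exp(−0.000029 × 10000) = 0.748264
R(signal conditioner) = exp(−0.000025 × 10000) = 0.778801
Series (trip breaker and coincidence logic module): 0.755784 × 0.951229 = 0.718924
Parallel ([0.718924] and neutron-flux detector): 1 − (1 − 0.718924)(1 − 0.748264) = 0.929243
Series ([0.929243] and signal conditioner): 0.929243 × 0.778801 = 0.7237

0.7237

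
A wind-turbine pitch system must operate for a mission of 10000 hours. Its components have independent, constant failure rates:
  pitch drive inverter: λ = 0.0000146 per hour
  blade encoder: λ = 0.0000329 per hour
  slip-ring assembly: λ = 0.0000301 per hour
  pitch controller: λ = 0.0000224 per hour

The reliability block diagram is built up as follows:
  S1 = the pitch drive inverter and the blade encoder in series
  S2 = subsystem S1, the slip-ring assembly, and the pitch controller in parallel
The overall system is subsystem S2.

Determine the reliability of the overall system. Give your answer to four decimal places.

R(pitch drive inverter) = exp(−0.0000146 × 10000) = 0.864158
R(blade encoder) = exp(−0.0000329 × 10000) = 0.719643
R(slip-ring assembly) = exp(−0.0000301 × 10000) = 0.740078
R(pitch controller) = exp(−0.0000224 × 10000) = 0.799315
Series (pitch drive inverter and blade encoder): 0.864158 × 0.719643 = 0.621885
Parallel ([0.621885], slip-ring assembly, and pitch controller): 1 − (1 − 0.621885)(1 − 0.740078)(1 − 0.799315) = 0.9803

0.9803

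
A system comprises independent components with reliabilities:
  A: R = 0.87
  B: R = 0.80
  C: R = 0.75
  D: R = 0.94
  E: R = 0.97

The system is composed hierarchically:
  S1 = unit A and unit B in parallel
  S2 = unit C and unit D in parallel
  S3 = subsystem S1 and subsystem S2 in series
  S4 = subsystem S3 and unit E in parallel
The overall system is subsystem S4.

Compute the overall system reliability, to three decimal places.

0.999

Parallel (A and B): 1 − (1 − 0.87000)(1 − 0.80000) = 0.97400
Parallel (C and D): 1 − (1 − 0.75000)(1 − 0.94000) = 0.98500
Series ([0.97400] and [0.98500]): 0.97400 × 0.98500 = 0.95939
Parallel ([0.95939] and E): 1 − (1 − 0.95939)(1 − 0.97000) = 0.999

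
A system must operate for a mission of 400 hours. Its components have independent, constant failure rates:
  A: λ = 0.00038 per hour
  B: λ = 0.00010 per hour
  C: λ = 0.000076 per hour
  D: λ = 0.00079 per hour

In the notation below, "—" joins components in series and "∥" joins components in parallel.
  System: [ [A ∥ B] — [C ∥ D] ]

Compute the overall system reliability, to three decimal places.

R(A) = exp(−0.00038 × 400) = 0.85899
R(B) = exp(−0.00010 × 400) = 0.96079
R(C) = exp(−0.000076 × 400) = 0.97006
R(D) = exp(−0.00079 × 400) = 0.72906
Parallel (A and B): 1 − (1 − 0.85899)(1 − 0.96079) = 0.99447
Parallel (C and D): 1 − (1 − 0.97006)(1 − 0.72906) = 0.99189
Series ([0.99447] and [0.99189]): 0.99447 × 0.99189 = 0.986

0.986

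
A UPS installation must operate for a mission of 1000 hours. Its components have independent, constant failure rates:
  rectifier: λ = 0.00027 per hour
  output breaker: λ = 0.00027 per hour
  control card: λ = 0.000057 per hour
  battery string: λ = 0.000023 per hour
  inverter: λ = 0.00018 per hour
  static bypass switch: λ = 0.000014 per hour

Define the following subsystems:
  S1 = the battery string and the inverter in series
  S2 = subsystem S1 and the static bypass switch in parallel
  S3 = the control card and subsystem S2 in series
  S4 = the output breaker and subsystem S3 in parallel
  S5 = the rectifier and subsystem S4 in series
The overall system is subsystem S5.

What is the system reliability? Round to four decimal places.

0.7529

R(rectifier) = exp(−0.00027 × 1000) = 0.763379
R(output breaker) = exp(−0.00027 × 1000) = 0.763379
R(control card) = exp(−0.000057 × 1000) = 0.944594
R(battery string) = exp(−0.000023 × 1000) = 0.977262
R(inverter) = exp(−0.00018 × 1000) = 0.835270
R(static bypass switch) = exp(−0.000014 × 1000) = 0.986098
Series (battery string and inverter): 0.977262 × 0.835270 = 0.816278
Parallel ([0.816278] and static bypass switch): 1 − (1 − 0.816278)(1 − 0.986098) = 0.997446
Series (control card and [0.997446]): 0.944594 × 0.997446 = 0.942182
Parallel (output breaker and [0.942182]): 1 − (1 − 0.763379)(1 − 0.942182) = 0.986319
Series (rectifier and [0.986319]): 0.763379 × 0.986319 = 0.7529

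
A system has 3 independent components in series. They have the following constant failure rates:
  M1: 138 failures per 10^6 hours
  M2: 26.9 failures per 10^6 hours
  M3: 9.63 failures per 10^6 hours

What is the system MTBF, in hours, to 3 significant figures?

5730

Series of exponential components: λ_sys = Σ λ_i
λ_sys = 0.000138 + 0.0000269 + 0.00000963 = 1.7453e-04 /h
MTBF = 1 / λ_sys = 5730 h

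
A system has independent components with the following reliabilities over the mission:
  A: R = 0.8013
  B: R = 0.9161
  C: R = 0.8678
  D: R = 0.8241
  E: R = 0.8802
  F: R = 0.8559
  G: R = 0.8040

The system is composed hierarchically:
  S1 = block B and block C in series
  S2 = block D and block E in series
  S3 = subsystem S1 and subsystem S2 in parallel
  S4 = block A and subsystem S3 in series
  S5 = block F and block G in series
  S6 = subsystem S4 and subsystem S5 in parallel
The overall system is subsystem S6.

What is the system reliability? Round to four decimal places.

0.9240

Series (B and C): 0.916100 × 0.867800 = 0.794992
Series (D and E): 0.824100 × 0.880200 = 0.725373
Parallel ([0.794992] and [0.725373]): 1 − (1 − 0.794992)(1 − 0.725373) = 0.943699
Series (A and [0.943699]): 0.801300 × 0.943699 = 0.756186
Series (F and G): 0.855900 × 0.804000 = 0.688144
Parallel ([0.756186] and [0.688144]): 1 − (1 − 0.756186)(1 − 0.688144) = 0.9240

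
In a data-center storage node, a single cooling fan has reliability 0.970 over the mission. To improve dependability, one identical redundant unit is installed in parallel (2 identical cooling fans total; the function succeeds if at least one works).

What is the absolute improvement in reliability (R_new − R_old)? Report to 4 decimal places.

R_before = 0.970
R_after = 1 − (1 − 0.970)^2 = 0.9991
ΔR = 0.9991 − 0.970 = 0.0291

0.0291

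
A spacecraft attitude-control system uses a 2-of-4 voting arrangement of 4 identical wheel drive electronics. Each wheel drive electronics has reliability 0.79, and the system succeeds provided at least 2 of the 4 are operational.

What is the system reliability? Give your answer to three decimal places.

0.969

R = Σ_{i=2}^{4} C(4,i) p^i (1−p)^{4−i} with p = 0.79
C(4,2)·0.79^2·0.21^2 = 0.16514
C(4,3)·0.79^3·0.21^1 = 0.41415
C(4,4)·0.79^4·0.21^0 = 0.38950
Sum = 0.969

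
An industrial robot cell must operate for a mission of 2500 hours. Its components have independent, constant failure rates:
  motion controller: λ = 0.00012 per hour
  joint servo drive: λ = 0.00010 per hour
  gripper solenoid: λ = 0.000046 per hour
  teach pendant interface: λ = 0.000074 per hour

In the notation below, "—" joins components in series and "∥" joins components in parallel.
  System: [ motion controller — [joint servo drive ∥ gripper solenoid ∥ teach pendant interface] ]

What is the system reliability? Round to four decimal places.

0.7378

R(motion controller) = exp(−0.00012 × 2500) = 0.740818
R(joint servo drive) = exp(−0.00010 × 2500) = 0.778801
R(gripper solenoid) = exp(−0.000046 × 2500) = 0.891366
R(teach pendant interface) = exp(−0.000074 × 2500) = 0.831104
Parallel (joint servo drive, gripper solenoid, and teach pendant interface): 1 − (1 − 0.778801)(1 − 0.891366)(1 − 0.831104) = 0.995941
Series (motion controller and [0.995941]): 0.740818 × 0.995941 = 0.7378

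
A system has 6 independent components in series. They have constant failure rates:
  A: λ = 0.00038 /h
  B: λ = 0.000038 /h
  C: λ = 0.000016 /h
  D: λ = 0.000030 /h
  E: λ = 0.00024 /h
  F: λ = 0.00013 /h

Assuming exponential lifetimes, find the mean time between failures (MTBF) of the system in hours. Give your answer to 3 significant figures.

Series of exponential components: λ_sys = Σ λ_i
λ_sys = 0.00038 + 0.000038 + 0.000016 + 0.000030 + 0.00024 + 0.00013 = 8.3400e-04 /h
MTBF = 1 / λ_sys = 1200 h

1200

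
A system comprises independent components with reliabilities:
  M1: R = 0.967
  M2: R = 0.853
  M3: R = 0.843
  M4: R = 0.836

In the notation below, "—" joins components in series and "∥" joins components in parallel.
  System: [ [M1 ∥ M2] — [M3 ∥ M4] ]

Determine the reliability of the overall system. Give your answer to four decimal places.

Parallel (M1 and M2): 1 − (1 − 0.967000)(1 − 0.853000) = 0.995149
Parallel (M3 and M4): 1 − (1 − 0.843000)(1 − 0.836000) = 0.974252
Series ([0.995149] and [0.974252]): 0.995149 × 0.974252 = 0.9695

0.9695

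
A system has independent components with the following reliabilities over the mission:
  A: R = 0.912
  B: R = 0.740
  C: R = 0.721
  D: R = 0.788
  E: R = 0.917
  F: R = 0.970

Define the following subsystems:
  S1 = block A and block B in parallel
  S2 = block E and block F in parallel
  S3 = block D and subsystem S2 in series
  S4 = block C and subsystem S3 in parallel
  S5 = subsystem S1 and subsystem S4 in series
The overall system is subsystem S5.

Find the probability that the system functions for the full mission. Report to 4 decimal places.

Parallel (A and B): 1 − (1 − 0.912000)(1 − 0.740000) = 0.977120
Parallel (E and F): 1 − (1 − 0.917000)(1 − 0.970000) = 0.997510
Series (D and [0.997510]): 0.788000 × 0.997510 = 0.786038
Parallel (C and [0.786038]): 1 − (1 − 0.721000)(1 − 0.786038) = 0.940305
Series ([0.977120] and [0.940305]): 0.977120 × 0.940305 = 0.9188

0.9188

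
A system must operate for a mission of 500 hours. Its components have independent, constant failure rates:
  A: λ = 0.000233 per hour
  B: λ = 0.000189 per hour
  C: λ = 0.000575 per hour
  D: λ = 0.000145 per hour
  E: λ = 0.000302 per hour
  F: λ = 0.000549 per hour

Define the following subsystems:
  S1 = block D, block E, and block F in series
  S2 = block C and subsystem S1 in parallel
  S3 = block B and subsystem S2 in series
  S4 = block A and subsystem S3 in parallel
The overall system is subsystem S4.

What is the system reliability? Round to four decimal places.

0.9803

R(A) = exp(−0.000233 × 500) = 0.890030
R(B) = exp(−0.000189 × 500) = 0.909828
R(C) = exp(−0.000575 × 500) = 0.750137
R(D) = exp(−0.000145 × 500) = 0.930066
R(E) = exp(−0.000302 × 500) = 0.859848
R(F) = exp(−0.000549 × 500) = 0.759952
Series (D, E, and F): 0.930066 × 0.859848 × 0.759952 = 0.607745
Parallel (C and [0.607745]): 1 − (1 − 0.750137)(1 − 0.607745) = 0.901990
Series (B and [0.901990]): 0.909828 × 0.901990 = 0.820656
Parallel (A and [0.820656]): 1 − (1 − 0.890030)(1 − 0.820656) = 0.9803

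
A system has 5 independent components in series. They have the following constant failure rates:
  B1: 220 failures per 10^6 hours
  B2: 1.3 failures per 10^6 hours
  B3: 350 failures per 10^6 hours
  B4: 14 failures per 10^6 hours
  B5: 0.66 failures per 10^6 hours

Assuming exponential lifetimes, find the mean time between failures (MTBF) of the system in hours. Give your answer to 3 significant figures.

1710

Series of exponential components: λ_sys = Σ λ_i
λ_sys = 0.00022 + 0.0000013 + 0.00035 + 0.000014 + 0.00000066 = 5.8596e-04 /h
MTBF = 1 / λ_sys = 1710 h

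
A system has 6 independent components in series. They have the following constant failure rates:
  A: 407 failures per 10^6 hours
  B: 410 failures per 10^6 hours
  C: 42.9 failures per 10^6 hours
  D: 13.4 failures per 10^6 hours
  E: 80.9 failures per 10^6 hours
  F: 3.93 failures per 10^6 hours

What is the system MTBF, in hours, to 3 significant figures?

1040

Series of exponential components: λ_sys = Σ λ_i
λ_sys = 0.000407 + 0.000410 + 0.0000429 + 0.0000134 + 0.0000809 + 0.00000393 = 9.5813e-04 /h
MTBF = 1 / λ_sys = 1040 h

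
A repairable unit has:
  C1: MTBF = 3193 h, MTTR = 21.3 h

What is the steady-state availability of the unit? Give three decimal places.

0.993

A(C1) = MTBF/(MTBF+MTTR) = 3193/(3193+21.3) = 0.993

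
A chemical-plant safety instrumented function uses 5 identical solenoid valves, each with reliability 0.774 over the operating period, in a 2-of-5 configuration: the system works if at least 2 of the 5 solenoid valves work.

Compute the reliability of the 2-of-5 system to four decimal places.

0.9893

R = Σ_{i=2}^{5} C(5,i) p^i (1−p)^{5−i} with p = 0.774
C(5,2)·0.774^2·0.226^3 = 0.069152
C(5,3)·0.774^3·0.226^2 = 0.236832
C(5,4)·0.774^4·0.226^1 = 0.405548
C(5,5)·0.774^5·0.226^0 = 0.277782
Sum = 0.9893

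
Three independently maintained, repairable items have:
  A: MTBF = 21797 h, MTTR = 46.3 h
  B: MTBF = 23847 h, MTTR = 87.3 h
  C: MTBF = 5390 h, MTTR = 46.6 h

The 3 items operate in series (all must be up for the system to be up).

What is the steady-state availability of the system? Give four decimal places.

0.9857

A(A) = MTBF/(MTBF+MTTR) = 21797/(21797+46.3) = 0.997880
A(B) = MTBF/(MTBF+MTTR) = 23847/(23847+87.3) = 0.996353
A(C) = MTBF/(MTBF+MTTR) = 5390/(5390+46.6) = 0.991428
Series availability: 0.997880 × 0.996353 × 0.991428 = 0.9857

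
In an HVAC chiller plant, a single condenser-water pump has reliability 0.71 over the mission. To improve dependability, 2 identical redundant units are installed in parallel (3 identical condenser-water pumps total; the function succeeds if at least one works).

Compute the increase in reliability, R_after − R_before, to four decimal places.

0.2656

R_before = 0.71
R_after = 1 − (1 − 0.71)^3 = 0.9756
ΔR = 0.9756 − 0.71 = 0.2656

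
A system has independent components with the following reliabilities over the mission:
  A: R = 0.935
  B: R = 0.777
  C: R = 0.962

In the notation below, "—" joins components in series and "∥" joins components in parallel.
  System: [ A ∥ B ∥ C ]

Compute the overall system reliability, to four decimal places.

Parallel (A, B, and C): 1 − (1 − 0.935000)(1 − 0.777000)(1 − 0.962000) = 0.9994

0.9994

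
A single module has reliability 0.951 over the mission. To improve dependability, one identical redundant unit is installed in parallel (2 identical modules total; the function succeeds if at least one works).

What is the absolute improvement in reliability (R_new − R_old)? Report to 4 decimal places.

0.0466

R_before = 0.951
R_after = 1 − (1 − 0.951)^2 = 0.9976
ΔR = 0.9976 − 0.951 = 0.0466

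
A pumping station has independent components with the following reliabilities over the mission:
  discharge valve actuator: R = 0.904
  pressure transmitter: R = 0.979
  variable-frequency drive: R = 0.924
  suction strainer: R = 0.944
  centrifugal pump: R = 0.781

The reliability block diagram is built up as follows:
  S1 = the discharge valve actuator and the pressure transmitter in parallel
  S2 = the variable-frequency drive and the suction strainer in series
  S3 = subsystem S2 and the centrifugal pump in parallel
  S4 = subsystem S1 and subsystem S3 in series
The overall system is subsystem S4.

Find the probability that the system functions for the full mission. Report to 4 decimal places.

0.9701

Parallel (discharge valve actuator and pressure transmitter): 1 − (1 − 0.904000)(1 − 0.979000) = 0.997984
Series (variable-frequency drive and suction strainer): 0.924000 × 0.944000 = 0.872256
Parallel ([0.872256] and centrifugal pump): 1 − (1 − 0.872256)(1 − 0.781000) = 0.972024
Series ([0.997984] and [0.972024]): 0.997984 × 0.972024 = 0.9701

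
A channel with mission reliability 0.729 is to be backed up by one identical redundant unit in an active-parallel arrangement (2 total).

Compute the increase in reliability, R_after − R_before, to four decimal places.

0.1976

R_before = 0.729
R_after = 1 − (1 − 0.729)^2 = 0.9266
ΔR = 0.9266 − 0.729 = 0.1976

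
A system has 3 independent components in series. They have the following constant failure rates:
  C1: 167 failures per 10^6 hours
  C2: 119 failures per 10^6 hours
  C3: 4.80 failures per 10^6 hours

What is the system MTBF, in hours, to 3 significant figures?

3440

Series of exponential components: λ_sys = Σ λ_i
λ_sys = 0.000167 + 0.000119 + 0.00000480 = 2.9080e-04 /h
MTBF = 1 / λ_sys = 3440 h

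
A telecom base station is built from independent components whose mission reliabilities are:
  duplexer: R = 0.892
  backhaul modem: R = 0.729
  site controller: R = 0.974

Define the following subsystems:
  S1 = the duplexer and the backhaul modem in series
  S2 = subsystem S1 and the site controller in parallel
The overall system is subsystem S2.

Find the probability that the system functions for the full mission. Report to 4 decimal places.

Series (duplexer and backhaul modem): 0.892000 × 0.729000 = 0.650268
Parallel ([0.650268] and site controller): 1 − (1 − 0.650268)(1 − 0.974000) = 0.9909

0.9909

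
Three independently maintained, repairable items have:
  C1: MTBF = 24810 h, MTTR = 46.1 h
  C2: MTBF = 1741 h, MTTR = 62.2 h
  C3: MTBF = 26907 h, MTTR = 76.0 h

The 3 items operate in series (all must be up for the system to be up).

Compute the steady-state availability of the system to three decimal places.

0.961

A(C1) = MTBF/(MTBF+MTTR) = 24810/(24810+46.1) = 0.998145
A(C2) = MTBF/(MTBF+MTTR) = 1741/(1741+62.2) = 0.965506
A(C3) = MTBF/(MTBF+MTTR) = 26907/(26907+76.0) = 0.997183
Series availability: 0.998145 × 0.965506 × 0.997183 = 0.961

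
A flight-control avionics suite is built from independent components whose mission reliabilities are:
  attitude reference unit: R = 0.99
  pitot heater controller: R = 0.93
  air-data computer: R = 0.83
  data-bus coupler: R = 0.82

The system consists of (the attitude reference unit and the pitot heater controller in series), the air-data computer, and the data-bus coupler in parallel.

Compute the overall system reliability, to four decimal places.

0.9976

Series (attitude reference unit and pitot heater controller): 0.990000 × 0.930000 = 0.920700
Parallel ([0.920700], air-data computer, and data-bus coupler): 1 − (1 − 0.920700)(1 − 0.830000)(1 − 0.820000) = 0.9976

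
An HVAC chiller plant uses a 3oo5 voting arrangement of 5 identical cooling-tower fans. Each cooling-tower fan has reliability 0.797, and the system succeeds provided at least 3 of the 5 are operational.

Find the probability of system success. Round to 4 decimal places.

R = Σ_{i=3}^{5} C(5,i) p^i (1−p)^{5−i} with p = 0.797
C(5,3)·0.797^3·0.203^2 = 0.208625
C(5,4)·0.797^4·0.203^1 = 0.409543
C(5,5)·0.797^5·0.203^0 = 0.321582
Sum = 0.9398

0.9398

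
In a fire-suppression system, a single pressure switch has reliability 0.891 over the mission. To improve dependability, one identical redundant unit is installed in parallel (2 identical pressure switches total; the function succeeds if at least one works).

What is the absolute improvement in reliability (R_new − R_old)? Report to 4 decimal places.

R_before = 0.891
R_after = 1 − (1 − 0.891)^2 = 0.9881
ΔR = 0.9881 − 0.891 = 0.0971

0.0971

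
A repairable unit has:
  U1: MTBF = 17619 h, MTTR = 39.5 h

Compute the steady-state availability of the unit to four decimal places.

0.9978

A(U1) = MTBF/(MTBF+MTTR) = 17619/(17619+39.5) = 0.9978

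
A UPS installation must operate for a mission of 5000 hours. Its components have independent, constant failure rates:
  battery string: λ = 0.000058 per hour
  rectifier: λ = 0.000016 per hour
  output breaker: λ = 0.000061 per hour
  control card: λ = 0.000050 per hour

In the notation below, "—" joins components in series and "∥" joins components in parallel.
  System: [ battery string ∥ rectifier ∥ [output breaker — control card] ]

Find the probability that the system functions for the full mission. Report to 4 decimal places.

0.9918

R(battery string) = exp(−0.000058 × 5000) = 0.748264
R(rectifier) = exp(−0.000016 × 5000) = 0.923116
R(output breaker) = exp(−0.000061 × 5000) = 0.737123
R(control card) = exp(−0.000050 × 5000) = 0.778801
Series (output breaker and control card): 0.737123 × 0.778801 = 0.574072
Parallel (battery string, rectifier, and [0.574072]): 1 − (1 − 0.748264)(1 − 0.923116)(1 − 0.574072) = 0.9918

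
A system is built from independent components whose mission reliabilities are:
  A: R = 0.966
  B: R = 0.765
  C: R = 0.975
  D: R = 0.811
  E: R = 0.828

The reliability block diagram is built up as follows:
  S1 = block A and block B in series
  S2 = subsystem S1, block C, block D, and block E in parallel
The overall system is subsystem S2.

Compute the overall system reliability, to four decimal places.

0.9998

Series (A and B): 0.966000 × 0.765000 = 0.738990
Parallel ([0.738990], C, D, and E): 1 − (1 − 0.738990)(1 − 0.975000)(1 − 0.811000)(1 − 0.828000) = 0.9998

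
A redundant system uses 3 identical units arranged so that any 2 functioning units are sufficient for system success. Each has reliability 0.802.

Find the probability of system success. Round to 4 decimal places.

0.8979

R = Σ_{i=2}^{3} C(3,i) p^i (1−p)^{3−i} with p = 0.802
C(3,2)·0.802^2·0.198^1 = 0.382063
C(3,3)·0.802^3·0.198^0 = 0.515850
Sum = 0.8979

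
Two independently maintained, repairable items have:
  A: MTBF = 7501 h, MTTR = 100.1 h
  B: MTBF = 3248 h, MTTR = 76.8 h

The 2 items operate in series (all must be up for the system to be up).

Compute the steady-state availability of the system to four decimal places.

A(A) = MTBF/(MTBF+MTTR) = 7501/(7501+100.1) = 0.986831
A(B) = MTBF/(MTBF+MTTR) = 3248/(3248+76.8) = 0.976901
Series availability: 0.986831 × 0.976901 = 0.9640

0.9640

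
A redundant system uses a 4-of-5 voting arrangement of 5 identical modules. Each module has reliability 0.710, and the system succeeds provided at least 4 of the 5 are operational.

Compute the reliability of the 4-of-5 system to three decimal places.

R = Σ_{i=4}^{5} C(5,i) p^i (1−p)^{5−i} with p = 0.710
C(5,4)·0.710^4·0.290^1 = 0.36847
C(5,5)·0.710^5·0.290^0 = 0.18042
Sum = 0.549

0.549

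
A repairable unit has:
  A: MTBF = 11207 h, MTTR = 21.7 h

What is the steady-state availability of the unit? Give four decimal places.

A(A) = MTBF/(MTBF+MTTR) = 11207/(11207+21.7) = 0.9981

0.9981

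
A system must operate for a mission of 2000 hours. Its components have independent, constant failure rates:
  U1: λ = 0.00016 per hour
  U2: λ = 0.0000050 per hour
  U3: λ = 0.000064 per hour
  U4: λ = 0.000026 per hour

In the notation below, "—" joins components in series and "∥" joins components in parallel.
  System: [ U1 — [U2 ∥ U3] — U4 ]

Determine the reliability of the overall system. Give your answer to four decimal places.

0.6885

R(U1) = exp(−0.00016 × 2000) = 0.726149
R(U2) = exp(−0.0000050 × 2000) = 0.990050
R(U3) = exp(−0.000064 × 2000) = 0.879853
R(U4) = exp(−0.000026 × 2000) = 0.949329
Parallel (U2 and U3): 1 − (1 − 0.990050)(1 − 0.879853) = 0.998805
Series (U1, [0.998805], and U4): 0.726149 × 0.998805 × 0.949329 = 0.6885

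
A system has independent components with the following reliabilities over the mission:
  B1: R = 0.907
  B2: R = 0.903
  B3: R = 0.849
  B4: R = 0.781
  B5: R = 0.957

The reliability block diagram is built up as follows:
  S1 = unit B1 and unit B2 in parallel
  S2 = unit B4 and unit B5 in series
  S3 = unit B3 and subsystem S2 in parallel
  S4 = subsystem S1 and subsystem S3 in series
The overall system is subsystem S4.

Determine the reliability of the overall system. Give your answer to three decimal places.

0.953

Parallel (B1 and B2): 1 − (1 − 0.90700)(1 − 0.90300) = 0.99098
Series (B4 and B5): 0.78100 × 0.95700 = 0.74742
Parallel (B3 and [0.74742]): 1 − (1 − 0.84900)(1 − 0.74742) = 0.96186
Series ([0.99098] and [0.96186]): 0.99098 × 0.96186 = 0.953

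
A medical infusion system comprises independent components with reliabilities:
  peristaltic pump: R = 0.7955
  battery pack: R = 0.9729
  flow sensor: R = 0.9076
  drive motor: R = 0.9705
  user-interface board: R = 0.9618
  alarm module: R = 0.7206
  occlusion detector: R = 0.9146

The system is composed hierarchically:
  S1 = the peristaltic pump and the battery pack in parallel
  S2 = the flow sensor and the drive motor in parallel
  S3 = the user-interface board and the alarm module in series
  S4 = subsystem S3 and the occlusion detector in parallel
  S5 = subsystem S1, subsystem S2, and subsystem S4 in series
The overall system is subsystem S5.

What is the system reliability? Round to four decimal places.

Parallel (peristaltic pump and battery pack): 1 − (1 − 0.795500)(1 − 0.972900) = 0.994458
Parallel (flow sensor and drive motor): 1 − (1 − 0.907600)(1 − 0.970500) = 0.997274
Series (user-interface board and alarm module): 0.961800 × 0.720600 = 0.693073
Parallel ([0.693073] and occlusion detector): 1 − (1 − 0.693073)(1 − 0.914600) = 0.973788
Series ([0.994458], [0.997274], and [0.973788]): 0.994458 × 0.997274 × 0.973788 = 0.9658

0.9658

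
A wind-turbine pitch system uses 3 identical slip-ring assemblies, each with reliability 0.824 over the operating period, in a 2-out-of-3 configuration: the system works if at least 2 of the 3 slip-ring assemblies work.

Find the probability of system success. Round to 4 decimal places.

0.9180

R = Σ_{i=2}^{3} C(3,i) p^i (1−p)^{3−i} with p = 0.824
C(3,2)·0.824^2·0.176^1 = 0.358499
C(3,3)·0.824^3·0.176^0 = 0.559476
Sum = 0.9180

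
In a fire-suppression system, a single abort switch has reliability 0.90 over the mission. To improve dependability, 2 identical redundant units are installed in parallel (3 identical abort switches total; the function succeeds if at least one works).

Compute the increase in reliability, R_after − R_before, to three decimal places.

0.099

R_before = 0.90
R_after = 1 − (1 − 0.90)^3 = 0.999
ΔR = 0.999 − 0.90 = 0.099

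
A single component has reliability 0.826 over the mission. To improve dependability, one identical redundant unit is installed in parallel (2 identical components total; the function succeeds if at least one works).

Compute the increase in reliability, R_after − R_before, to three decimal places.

R_before = 0.826
R_after = 1 − (1 − 0.826)^2 = 0.970
ΔR = 0.970 − 0.826 = 0.144

0.144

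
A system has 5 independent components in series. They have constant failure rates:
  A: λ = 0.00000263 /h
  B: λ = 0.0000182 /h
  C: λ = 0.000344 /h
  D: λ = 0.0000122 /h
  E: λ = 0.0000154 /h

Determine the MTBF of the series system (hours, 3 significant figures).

Series of exponential components: λ_sys = Σ λ_i
λ_sys = 0.00000263 + 0.0000182 + 0.000344 + 0.0000122 + 0.0000154 = 3.9243e-04 /h
MTBF = 1 / λ_sys = 2550 h

2550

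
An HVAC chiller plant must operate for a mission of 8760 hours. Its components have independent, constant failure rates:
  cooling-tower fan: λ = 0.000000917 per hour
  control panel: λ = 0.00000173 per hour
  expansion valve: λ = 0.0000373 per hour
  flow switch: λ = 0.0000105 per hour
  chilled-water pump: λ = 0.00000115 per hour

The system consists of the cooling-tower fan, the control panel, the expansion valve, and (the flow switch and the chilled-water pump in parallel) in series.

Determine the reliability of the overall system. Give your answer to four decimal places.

0.7041

R(cooling-tower fan) = exp(−0.000000917 × 8760) = 0.991999
R(control panel) = exp(−0.00000173 × 8760) = 0.984959
R(expansion valve) = exp(−0.0000373 × 8760) = 0.721265
R(flow switch) = exp(−0.0000105 × 8760) = 0.912123
R(chilled-water pump) = exp(−0.00000115 × 8760) = 0.989977
Parallel (flow switch and chilled-water pump): 1 − (1 − 0.912123)(1 − 0.989977) = 0.999119
Series (cooling-tower fan, control panel, expansion valve, and [0.999119]): 0.991999 × 0.984959 × 0.721265 × 0.999119 = 0.7041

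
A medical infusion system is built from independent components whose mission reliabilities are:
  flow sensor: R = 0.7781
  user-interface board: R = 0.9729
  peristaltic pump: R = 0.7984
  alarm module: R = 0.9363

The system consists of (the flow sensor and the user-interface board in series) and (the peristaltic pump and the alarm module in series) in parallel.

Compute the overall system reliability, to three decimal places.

0.939

Series (flow sensor and user-interface board): 0.77810 × 0.97290 = 0.75701
Series (peristaltic pump and alarm module): 0.79840 × 0.93630 = 0.74754
Parallel ([0.75701] and [0.74754]): 1 − (1 − 0.75701)(1 − 0.74754) = 0.939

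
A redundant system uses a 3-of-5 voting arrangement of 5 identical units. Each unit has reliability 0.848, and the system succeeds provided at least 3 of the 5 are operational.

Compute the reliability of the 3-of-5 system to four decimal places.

0.9724

R = Σ_{i=3}^{5} C(5,i) p^i (1−p)^{5−i} with p = 0.848
C(5,3)·0.848^3·0.152^2 = 0.140888
C(5,4)·0.848^4·0.152^1 = 0.393004
C(5,5)·0.848^5·0.152^0 = 0.438510
Sum = 0.9724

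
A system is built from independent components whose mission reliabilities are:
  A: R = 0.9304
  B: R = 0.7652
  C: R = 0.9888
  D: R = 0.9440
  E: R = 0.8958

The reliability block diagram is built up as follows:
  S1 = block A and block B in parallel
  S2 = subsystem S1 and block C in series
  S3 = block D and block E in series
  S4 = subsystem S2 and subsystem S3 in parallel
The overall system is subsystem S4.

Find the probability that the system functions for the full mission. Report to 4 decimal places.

Parallel (A and B): 1 − (1 − 0.930400)(1 − 0.765200) = 0.983658
Series ([0.983658] and C): 0.983658 × 0.988800 = 0.972641
Series (D and E): 0.944000 × 0.895800 = 0.845635
Parallel ([0.972641] and [0.845635]): 1 − (1 − 0.972641)(1 − 0.845635) = 0.9958

0.9958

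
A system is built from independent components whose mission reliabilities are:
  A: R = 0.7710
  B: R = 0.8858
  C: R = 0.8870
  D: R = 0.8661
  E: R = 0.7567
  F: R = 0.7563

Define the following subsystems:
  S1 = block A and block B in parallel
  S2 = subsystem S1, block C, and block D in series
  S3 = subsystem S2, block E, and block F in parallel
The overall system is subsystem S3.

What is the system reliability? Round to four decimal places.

0.9851

Parallel (A and B): 1 − (1 − 0.771000)(1 − 0.885800) = 0.973848
Series ([0.973848], C, and D): 0.973848 × 0.887000 × 0.866100 = 0.748140
Parallel ([0.748140], E, and F): 1 − (1 − 0.748140)(1 − 0.756700)(1 − 0.756300) = 0.9851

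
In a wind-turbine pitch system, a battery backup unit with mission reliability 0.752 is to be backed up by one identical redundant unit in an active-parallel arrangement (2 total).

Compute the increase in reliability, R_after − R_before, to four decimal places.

R_before = 0.752
R_after = 1 − (1 − 0.752)^2 = 0.9385
ΔR = 0.9385 − 0.752 = 0.1865

0.1865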